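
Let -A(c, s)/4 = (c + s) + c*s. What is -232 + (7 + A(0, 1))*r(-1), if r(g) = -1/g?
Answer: -229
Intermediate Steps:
A(c, s) = -4*c - 4*s - 4*c*s (A(c, s) = -4*((c + s) + c*s) = -4*(c + s + c*s) = -4*c - 4*s - 4*c*s)
-232 + (7 + A(0, 1))*r(-1) = -232 + (7 + (-4*0 - 4*1 - 4*0*1))*(-1/(-1)) = -232 + (7 + (0 - 4 + 0))*(-1*(-1)) = -232 + (7 - 4)*1 = -232 + 3*1 = -232 + 3 = -229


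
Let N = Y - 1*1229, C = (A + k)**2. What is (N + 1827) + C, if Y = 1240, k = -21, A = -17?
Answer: 3282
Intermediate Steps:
C = 1444 (C = (-17 - 21)**2 = (-38)**2 = 1444)
N = 11 (N = 1240 - 1*1229 = 1240 - 1229 = 11)
(N + 1827) + C = (11 + 1827) + 1444 = 1838 + 1444 = 3282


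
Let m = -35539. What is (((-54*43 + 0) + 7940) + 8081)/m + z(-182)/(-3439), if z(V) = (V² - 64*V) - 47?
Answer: -233798948/17459803 ≈ -13.391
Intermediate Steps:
z(V) = -47 + V² - 64*V
(((-54*43 + 0) + 7940) + 8081)/m + z(-182)/(-3439) = (((-54*43 + 0) + 7940) + 8081)/(-35539) + (-47 + (-182)² - 64*(-182))/(-3439) = (((-2322 + 0) + 7940) + 8081)*(-1/35539) + (-47 + 33124 + 11648)*(-1/3439) = ((-2322 + 7940) + 8081)*(-1/35539) + 44725*(-1/3439) = (5618 + 8081)*(-1/35539) - 44725/3439 = 13699*(-1/35539) - 44725/3439 = -1957/5077 - 44725/3439 = -233798948/17459803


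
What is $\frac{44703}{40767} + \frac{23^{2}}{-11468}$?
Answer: $\frac{163696087}{155838652} \approx 1.0504$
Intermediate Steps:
$\frac{44703}{40767} + \frac{23^{2}}{-11468} = 44703 \cdot \frac{1}{40767} + 529 \left(- \frac{1}{11468}\right) = \frac{14901}{13589} - \frac{529}{11468} = \frac{163696087}{155838652}$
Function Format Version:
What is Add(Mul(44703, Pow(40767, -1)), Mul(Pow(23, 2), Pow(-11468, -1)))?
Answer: Rational(163696087, 155838652) ≈ 1.0504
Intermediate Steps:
Add(Mul(44703, Pow(40767, -1)), Mul(Pow(23, 2), Pow(-11468, -1))) = Add(Mul(44703, Rational(1, 40767)), Mul(529, Rational(-1, 11468))) = Add(Rational(14901, 13589), Rational(-529, 11468)) = Rational(163696087, 155838652)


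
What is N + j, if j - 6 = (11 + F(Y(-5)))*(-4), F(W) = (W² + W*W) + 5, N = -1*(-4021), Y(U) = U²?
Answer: -1037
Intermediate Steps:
N = 4021
F(W) = 5 + 2*W² (F(W) = (W² + W²) + 5 = 2*W² + 5 = 5 + 2*W²)
j = -5058 (j = 6 + (11 + (5 + 2*((-5)²)²))*(-4) = 6 + (11 + (5 + 2*25²))*(-4) = 6 + (11 + (5 + 2*625))*(-4) = 6 + (11 + (5 + 1250))*(-4) = 6 + (11 + 1255)*(-4) = 6 + 1266*(-4) = 6 - 5064 = -5058)
N + j = 4021 - 5058 = -1037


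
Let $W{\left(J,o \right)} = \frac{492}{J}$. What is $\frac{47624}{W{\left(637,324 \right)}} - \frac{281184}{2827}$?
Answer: $\frac{21405727262}{347721} \approx 61560.0$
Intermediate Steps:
$\frac{47624}{W{\left(637,324 \right)}} - \frac{281184}{2827} = \frac{47624}{492 \cdot \frac{1}{637}} - \frac{281184}{2827} = \frac{47624}{\frac{492}{637}} - \frac{281184}{2827} = 47624 \cdot \frac{637}{492} - \frac{281184}{2827} = \frac{7584122}{123} - \frac{281184}{2827} = \frac{21405727262}{347721}$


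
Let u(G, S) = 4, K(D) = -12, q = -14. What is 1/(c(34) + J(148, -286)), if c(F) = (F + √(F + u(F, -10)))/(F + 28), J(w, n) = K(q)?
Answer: -22010/252031 - 31*√38/252031 ≈ -0.088089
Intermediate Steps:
J(w, n) = -12
c(F) = (F + √(4 + F))/(28 + F) (c(F) = (F + √(F + 4))/(F + 28) = (F + √(4 + F))/(28 + F))
1/(c(34) + J(148, -286)) = 1/((34 + √(4 + 34))/(28 + 34) - 12) = 1/((34 + √38)/62 - 12) = 1/((17/31 + √38/62) - 12) = 1/(-355/31 + √38/62)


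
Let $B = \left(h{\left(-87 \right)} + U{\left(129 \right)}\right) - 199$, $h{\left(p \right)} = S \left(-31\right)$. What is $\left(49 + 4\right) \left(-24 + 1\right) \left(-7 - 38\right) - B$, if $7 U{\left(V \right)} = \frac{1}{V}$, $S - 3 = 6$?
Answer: $\frac{49965698}{903} \approx 55333.0$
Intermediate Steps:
$S = 9$ ($S = 3 + 6 = 9$)
$h{\left(p \right)} = -279$ ($h{\left(p \right)} = 9 \left(-31\right) = -279$)
$U{\left(V \right)} = \frac{1}{7 V}$
$B = - \frac{431633}{903}$ ($B = \left(-279 + \frac{1}{7 \cdot 129}\right) - 199 = \left(-279 + \frac{1}{7} \cdot \frac{1}{129}\right) - 199 = \left(-279 + \frac{1}{903}\right) - 199 = - \frac{251936}{903} - 199 = - \frac{431633}{903} \approx -478.0$)
$\left(49 + 4\right) \left(-24 + 1\right) \left(-7 - 38\right) - B = \left(49 + 4\right) \left(-24 + 1\right) \left(-7 - 38\right) - - \frac{431633}{903} = 53 \left(-23\right) \left(-45\right) + \frac{431633}{903} = \left(-1219\right) \left(-45\right) + \frac{431633}{903} = 54855 + \frac{431633}{903} = \frac{49965698}{903}$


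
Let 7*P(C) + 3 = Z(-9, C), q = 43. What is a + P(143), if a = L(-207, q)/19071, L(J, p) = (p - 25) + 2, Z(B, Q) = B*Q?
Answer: -24601450/133497 ≈ -184.28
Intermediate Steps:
L(J, p) = -23 + p (L(J, p) = (-25 + p) + 2 = -23 + p)
P(C) = -3/7 - 9*C/7 (P(C) = -3/7 + (-9*C)/7 = -3/7 - 9*C/7)
a = 20/19071 (a = (-23 + 43)/19071 = 20*(1/19071) = 20/19071 ≈ 0.0010487)
a + P(143) = 20/19071 + (-3/7 - 9/7*143) = 20/19071 + (-3/7 - 1287/7) = 20/19071 - 1290/7 = -24601450/133497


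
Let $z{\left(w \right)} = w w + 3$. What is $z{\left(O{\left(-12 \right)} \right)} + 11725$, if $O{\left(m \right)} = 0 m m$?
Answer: $11728$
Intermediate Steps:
$O{\left(m \right)} = 0$ ($O{\left(m \right)} = 0 m = 0$)
$z{\left(w \right)} = 3 + w^{2}$ ($z{\left(w \right)} = w^{2} + 3 = 3 + w^{2}$)
$z{\left(O{\left(-12 \right)} \right)} + 11725 = \left(3 + 0^{2}\right) + 11725 = \left(3 + 0\right) + 11725 = 3 + 11725 = 11728$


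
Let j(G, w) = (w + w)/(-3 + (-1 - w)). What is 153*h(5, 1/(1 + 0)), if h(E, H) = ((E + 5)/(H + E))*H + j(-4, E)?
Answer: 85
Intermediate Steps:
j(G, w) = 2*w/(-4 - w) (j(G, w) = (2*w)/(-4 - w) = 2*w/(-4 - w))
h(E, H) = -2*E/(4 + E) + H*(5 + E)/(E + H) (h(E, H) = ((E + 5)/(H + E))*H - 2*E/(4 + E) = ((5 + E)/(E + H))*H - 2*E/(4 + E) = H*(5 + E)/(E + H) - 2*E/(4 + E) = -2*E/(4 + E) + H*(5 + E)/(E + H))
153*h(5, 1/(1 + 0)) = 153*((-2*5² - 2*5/(1 + 0) + (4 + 5)*(5 + 5)/(1 + 0))/((4 + 5)*(5 + 1/(1 + 0)))) = 153*((-2*25 - 2*5/1 + 9*10/1)/(9*(5 + 1/1))) = 153*((-50 - 2*5*1 + 1*9*10)/(9*(5 + 1))) = 153*((⅑)*(-50 - 10 + 90)/6) = 153*((⅑)*(⅙)*30) = 153*(5/9) = 85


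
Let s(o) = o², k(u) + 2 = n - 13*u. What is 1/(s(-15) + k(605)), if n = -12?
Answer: -1/7654 ≈ -0.00013065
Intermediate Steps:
k(u) = -14 - 13*u (k(u) = -2 + (-12 - 13*u) = -14 - 13*u)
1/(s(-15) + k(605)) = 1/((-15)² + (-14 - 13*605)) = 1/(225 + (-14 - 7865)) = 1/(225 - 7879) = 1/(-7654) = -1/7654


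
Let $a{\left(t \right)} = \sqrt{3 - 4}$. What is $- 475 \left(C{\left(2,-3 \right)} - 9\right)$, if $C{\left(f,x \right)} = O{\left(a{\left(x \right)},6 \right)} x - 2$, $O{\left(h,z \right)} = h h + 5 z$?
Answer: $46550$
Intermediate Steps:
$a{\left(t \right)} = i$ ($a{\left(t \right)} = \sqrt{-1} = i$)
$O{\left(h,z \right)} = h^{2} + 5 z$
$C{\left(f,x \right)} = -2 + 29 x$ ($C{\left(f,x \right)} = \left(i^{2} + 5 \cdot 6\right) x - 2 = \left(-1 + 30\right) x - 2 = 29 x - 2 = -2 + 29 x$)
$- 475 \left(C{\left(2,-3 \right)} - 9\right) = - 475 \left(\left(-2 + 29 \left(-3\right)\right) - 9\right) = - 475 \left(\left(-2 - 87\right) - 9\right) = - 475 \left(-89 - 9\right) = \left(-475\right) \left(-98\right) = 46550$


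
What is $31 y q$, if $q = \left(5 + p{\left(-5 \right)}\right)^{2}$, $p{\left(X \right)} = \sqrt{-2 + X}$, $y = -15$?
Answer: $-8370 - 4650 i \sqrt{7} \approx -8370.0 - 12303.0 i$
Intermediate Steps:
$q = \left(5 + i \sqrt{7}\right)^{2}$ ($q = \left(5 + \sqrt{-2 - 5}\right)^{2} = \left(5 + \sqrt{-7}\right)^{2} = \left(5 + i \sqrt{7}\right)^{2} \approx 18.0 + 26.458 i$)
$31 y q = 31 \left(-15\right) \left(5 + i \sqrt{7}\right)^{2} = - 465 \left(5 + i \sqrt{7}\right)^{2}$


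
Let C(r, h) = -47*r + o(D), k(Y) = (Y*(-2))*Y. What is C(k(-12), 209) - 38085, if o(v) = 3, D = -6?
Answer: -24546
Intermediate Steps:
k(Y) = -2*Y**2 (k(Y) = (-2*Y)*Y = -2*Y**2)
C(r, h) = 3 - 47*r (C(r, h) = -47*r + 3 = 3 - 47*r)
C(k(-12), 209) - 38085 = (3 - (-94)*(-12)**2) - 38085 = (3 - (-94)*144) - 38085 = (3 - 47*(-288)) - 38085 = (3 + 13536) - 38085 = 13539 - 38085 = -24546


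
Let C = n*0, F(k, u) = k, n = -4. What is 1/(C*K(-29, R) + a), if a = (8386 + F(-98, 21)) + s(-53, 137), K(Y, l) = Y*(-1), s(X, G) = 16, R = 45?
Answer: 1/8304 ≈ 0.00012042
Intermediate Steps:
K(Y, l) = -Y
C = 0 (C = -4*0 = 0)
a = 8304 (a = (8386 - 98) + 16 = 8288 + 16 = 8304)
1/(C*K(-29, R) + a) = 1/(0*(-1*(-29)) + 8304) = 1/(0*29 + 8304) = 1/(0 + 8304) = 1/8304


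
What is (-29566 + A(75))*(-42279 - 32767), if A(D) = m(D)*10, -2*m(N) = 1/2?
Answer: 2218997651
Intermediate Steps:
m(N) = -¼ (m(N) = -½/2 = -½*½ = -¼)
A(D) = -5/2 (A(D) = -¼*10 = -5/2)
(-29566 + A(75))*(-42279 - 32767) = (-29566 - 5/2)*(-42279 - 32767) = -59137/2*(-75046) = 2218997651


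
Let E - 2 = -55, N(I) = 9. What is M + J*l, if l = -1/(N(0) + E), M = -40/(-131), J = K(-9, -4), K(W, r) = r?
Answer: 309/1441 ≈ 0.21443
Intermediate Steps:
E = -53 (E = 2 - 55 = -53)
J = -4
M = 40/131 (M = -40*(-1/131) = 40/131 ≈ 0.30534)
l = 1/44 (l = -1/(9 - 53) = -1/(-44) = -1*(-1/44) = 1/44 ≈ 0.022727)
M + J*l = 40/131 - 4*1/44 = 40/131 - 1/11 = 309/1441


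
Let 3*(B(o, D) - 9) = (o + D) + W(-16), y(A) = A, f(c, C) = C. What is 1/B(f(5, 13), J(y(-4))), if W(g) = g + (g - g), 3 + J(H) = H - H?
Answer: 1/7 ≈ 0.14286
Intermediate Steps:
J(H) = -3 (J(H) = -3 + (H - H) = -3 + 0 = -3)
W(g) = g (W(g) = g + 0 = g)
B(o, D) = 11/3 + D/3 + o/3 (B(o, D) = 9 + ((o + D) - 16)/3 = 9 + ((D + o) - 16)/3 = 9 + (-16 + D + o)/3 = 9 + (-16/3 + D/3 + o/3) = 11/3 + D/3 + o/3)
1/B(f(5, 13), J(y(-4))) = 1/(11/3 + (1/3)*(-3) + (1/3)*13) = 1/(11/3 - 1 + 13/3) = 1/7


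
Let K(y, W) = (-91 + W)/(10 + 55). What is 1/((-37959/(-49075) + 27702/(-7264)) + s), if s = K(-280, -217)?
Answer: -178240400/1386456017 ≈ -0.12856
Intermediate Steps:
K(y, W) = -7/5 + W/65 (K(y, W) = (-91 + W)/65 = (-91 + W)*(1/65) = -7/5 + W/65)
s = -308/65 (s = -7/5 + (1/65)*(-217) = -7/5 - 217/65 = -308/65 ≈ -4.7385)
1/((-37959/(-49075) + 27702/(-7264)) + s) = 1/((-37959/(-49075) + 27702/(-7264)) - 308/65) = 1/((-37959*(-1/49075) + 27702*(-1/7264)) - 308/65) = 1/((37959/49075 - 13851/3632) - 308/65) = 1/(-541870737/178240400 - 308/65) = 1/(-1386456017/178240400) = -178240400/1386456017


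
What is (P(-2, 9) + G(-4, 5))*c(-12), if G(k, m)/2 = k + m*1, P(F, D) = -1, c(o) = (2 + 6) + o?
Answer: -4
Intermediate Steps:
c(o) = 8 + o
G(k, m) = 2*k + 2*m (G(k, m) = 2*(k + m*1) = 2*(k + m) = 2*k + 2*m)
(P(-2, 9) + G(-4, 5))*c(-12) = (-1 + (2*(-4) + 2*5))*(8 - 12) = (-1 + (-8 + 10))*(-4) = (-1 + 2)*(-4) = 1*(-4) = -4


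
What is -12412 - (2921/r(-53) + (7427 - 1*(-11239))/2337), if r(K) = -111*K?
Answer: -56921300569/4582857 ≈ -12420.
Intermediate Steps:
-12412 - (2921/r(-53) + (7427 - 1*(-11239))/2337) = -12412 - (2921/((-111*(-53))) + (7427 - 1*(-11239))/2337) = -12412 - (2921/5883 + (7427 + 11239)*(1/2337)) = -12412 - (2921*(1/5883) + 18666*(1/2337)) = -12412 - (2921/5883 + 6222/779) = -12412 - 1*38879485/4582857 = -12412 - 38879485/4582857 = -56921300569/4582857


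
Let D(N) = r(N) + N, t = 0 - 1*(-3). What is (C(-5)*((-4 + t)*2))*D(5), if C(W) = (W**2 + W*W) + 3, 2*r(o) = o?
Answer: -795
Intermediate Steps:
r(o) = o/2
t = 3 (t = 0 + 3 = 3)
C(W) = 3 + 2*W**2 (C(W) = (W**2 + W**2) + 3 = 2*W**2 + 3 = 3 + 2*W**2)
D(N) = 3*N/2 (D(N) = N/2 + N = 3*N/2)
(C(-5)*((-4 + t)*2))*D(5) = ((3 + 2*(-5)**2)*((-4 + 3)*2))*((3/2)*5) = ((3 + 2*25)*(-1*2))*(15/2) = ((3 + 50)*(-2))*(15/2) = (53*(-2))*(15/2) = -106*15/2 = -795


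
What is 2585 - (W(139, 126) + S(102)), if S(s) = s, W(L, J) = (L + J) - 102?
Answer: 2320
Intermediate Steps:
W(L, J) = -102 + J + L (W(L, J) = (J + L) - 102 = -102 + J + L)
2585 - (W(139, 126) + S(102)) = 2585 - ((-102 + 126 + 139) + 102) = 2585 - (163 + 102) = 2585 - 1*265 = 2585 - 265 = 2320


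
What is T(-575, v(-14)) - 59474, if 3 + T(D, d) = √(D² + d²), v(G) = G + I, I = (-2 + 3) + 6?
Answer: -59477 + √330674 ≈ -58902.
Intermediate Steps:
I = 7 (I = 1 + 6 = 7)
v(G) = 7 + G (v(G) = G + 7 = 7 + G)
T(D, d) = -3 + √(D² + d²)
T(-575, v(-14)) - 59474 = (-3 + √((-575)² + (7 - 14)²)) - 59474 = (-3 + √(330625 + (-7)²)) - 59474 = (-3 + √(330625 + 49)) - 59474 = (-3 + √330674) - 59474 = -59477 + √330674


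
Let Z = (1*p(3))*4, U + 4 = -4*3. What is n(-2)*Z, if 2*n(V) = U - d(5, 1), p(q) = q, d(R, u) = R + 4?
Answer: -150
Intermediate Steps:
d(R, u) = 4 + R
U = -16 (U = -4 - 4*3 = -4 - 12 = -16)
n(V) = -25/2 (n(V) = (-16 - (4 + 5))/2 = (-16 - 1*9)/2 = (-16 - 9)/2 = (½)*(-25) = -25/2)
Z = 12 (Z = (1*3)*4 = 3*4 = 12)
n(-2)*Z = -25/2*12 = -150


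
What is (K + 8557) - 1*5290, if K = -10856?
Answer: -7589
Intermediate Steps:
(K + 8557) - 1*5290 = (-10856 + 8557) - 1*5290 = -2299 - 5290 = -7589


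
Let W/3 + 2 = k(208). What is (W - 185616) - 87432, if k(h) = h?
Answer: -272430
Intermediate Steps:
W = 618 (W = -6 + 3*208 = -6 + 624 = 618)
(W - 185616) - 87432 = (618 - 185616) - 87432 = -184998 - 87432 = -272430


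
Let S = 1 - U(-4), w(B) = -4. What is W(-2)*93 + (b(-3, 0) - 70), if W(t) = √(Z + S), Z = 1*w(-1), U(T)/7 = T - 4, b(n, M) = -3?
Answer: -73 + 93*√53 ≈ 604.05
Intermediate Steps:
U(T) = -28 + 7*T (U(T) = 7*(T - 4) = 7*(-4 + T) = -28 + 7*T)
Z = -4 (Z = 1*(-4) = -4)
S = 57 (S = 1 - (-28 + 7*(-4)) = 1 - (-28 - 28) = 1 - 1*(-56) = 1 + 56 = 57)
W(t) = √53 (W(t) = √(-4 + 57) = √53)
W(-2)*93 + (b(-3, 0) - 70) = √53*93 + (-3 - 70) = 93*√53 - 73 = -73 + 93*√53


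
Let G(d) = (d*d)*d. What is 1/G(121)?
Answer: 1/1771561 ≈ 5.6447e-7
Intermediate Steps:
G(d) = d³ (G(d) = d²*d = d³)
1/G(121) = 1/(121³) = 1/1771561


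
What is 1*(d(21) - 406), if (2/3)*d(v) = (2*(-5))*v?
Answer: -721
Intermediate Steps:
d(v) = -15*v (d(v) = 3*((2*(-5))*v)/2 = 3*(-10*v)/2 = -15*v)
1*(d(21) - 406) = 1*(-15*21 - 406) = 1*(-315 - 406) = 1*(-721) = -721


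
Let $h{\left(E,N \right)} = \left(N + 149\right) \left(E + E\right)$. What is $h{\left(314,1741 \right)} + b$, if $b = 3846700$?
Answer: $5033620$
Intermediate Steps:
$h{\left(E,N \right)} = 2 E \left(149 + N\right)$ ($h{\left(E,N \right)} = \left(149 + N\right) 2 E = 2 E \left(149 + N\right)$)
$h{\left(314,1741 \right)} + b = 2 \cdot 314 \left(149 + 1741\right) + 3846700 = 2 \cdot 314 \cdot 1890 + 3846700 = 1186920 + 3846700 = 5033620$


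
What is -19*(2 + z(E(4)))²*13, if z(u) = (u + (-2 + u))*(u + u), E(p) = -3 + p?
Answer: -988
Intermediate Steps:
z(u) = 2*u*(-2 + 2*u) (z(u) = (-2 + 2*u)*(2*u) = 2*u*(-2 + 2*u))
-19*(2 + z(E(4)))²*13 = -19*(2 + 4*(-3 + 4)*(-1 + (-3 + 4)))²*13 = -19*(2 + 4*1*(-1 + 1))²*13 = -19*(2 + 4*1*0)²*13 = -19*(2 + 0)²*13 = -19*2²*13 = -19*4*13 = -76*13 = -988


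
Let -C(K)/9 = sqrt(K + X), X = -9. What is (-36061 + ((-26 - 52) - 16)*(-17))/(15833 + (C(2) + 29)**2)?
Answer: -34463*I/(522*sqrt(7) + 16107*I) ≈ -2.124 - 0.18212*I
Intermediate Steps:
C(K) = -9*sqrt(-9 + K) (C(K) = -9*sqrt(K - 9) = -9*sqrt(-9 + K))
(-36061 + ((-26 - 52) - 16)*(-17))/(15833 + (C(2) + 29)**2) = (-36061 + ((-26 - 52) - 16)*(-17))/(15833 + (-9*sqrt(-9 + 2) + 29)**2) = (-36061 + (-78 - 16)*(-17))/(15833 + (-9*I*sqrt(7) + 29)**2) = (-36061 - 94*(-17))/(15833 + (-9*I*sqrt(7) + 29)**2) = (-36061 + 1598)/(15833 + (-9*I*sqrt(7) + 29)**2) = -34463/(15833 + (29 - 9*I*sqrt(7))**2)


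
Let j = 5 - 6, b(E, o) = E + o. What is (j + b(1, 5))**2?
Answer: 25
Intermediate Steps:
j = -1
(j + b(1, 5))**2 = (-1 + (1 + 5))**2 = (-1 + 6)**2 = 5**2 = 25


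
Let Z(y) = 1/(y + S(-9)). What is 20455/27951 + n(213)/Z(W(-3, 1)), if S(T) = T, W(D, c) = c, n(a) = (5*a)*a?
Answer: -50724336305/27951 ≈ -1.8148e+6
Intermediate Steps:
n(a) = 5*a**2
Z(y) = 1/(-9 + y) (Z(y) = 1/(y - 9) = 1/(-9 + y))
20455/27951 + n(213)/Z(W(-3, 1)) = 20455/27951 + (5*213**2)/(1/(-9 + 1)) = 20455*(1/27951) + (5*45369)/(1/(-8)) = 20455/27951 + 226845/(-1/8) = 20455/27951 + 226845*(-8) = 20455/27951 - 1814760 = -50724336305/27951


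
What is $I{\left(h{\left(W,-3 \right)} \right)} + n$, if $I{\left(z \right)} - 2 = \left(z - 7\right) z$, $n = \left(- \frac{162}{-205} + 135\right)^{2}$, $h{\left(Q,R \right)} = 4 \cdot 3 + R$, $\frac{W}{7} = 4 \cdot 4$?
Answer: $\frac{775739069}{42025} \approx 18459.0$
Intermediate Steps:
$W = 112$ ($W = 7 \cdot 4 \cdot 4 = 7 \cdot 16 = 112$)
$h{\left(Q,R \right)} = 12 + R$
$n = \frac{774898569}{42025}$ ($n = \left(\left(-162\right) \left(- \frac{1}{205}\right) + 135\right)^{2} = \left(\frac{162}{205} + 135\right)^{2} = \left(\frac{27837}{205}\right)^{2} = \frac{774898569}{42025} \approx 18439.0$)
$I{\left(z \right)} = 2 + z \left(-7 + z\right)$ ($I{\left(z \right)} = 2 + \left(z - 7\right) z = 2 + \left(-7 + z\right) z = 2 + z \left(-7 + z\right)$)
$I{\left(h{\left(W,-3 \right)} \right)} + n = \left(2 + \left(12 - 3\right)^{2} - 7 \left(12 - 3\right)\right) + \frac{774898569}{42025} = \left(2 + 9^{2} - 63\right) + \frac{774898569}{42025} = \left(2 + 81 - 63\right) + \frac{774898569}{42025} = 20 + \frac{774898569}{42025} = \frac{775739069}{42025}$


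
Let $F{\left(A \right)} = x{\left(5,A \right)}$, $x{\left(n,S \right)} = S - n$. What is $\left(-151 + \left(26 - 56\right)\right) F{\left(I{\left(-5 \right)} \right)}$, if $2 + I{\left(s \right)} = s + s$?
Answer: $3077$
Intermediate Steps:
$I{\left(s \right)} = -2 + 2 s$ ($I{\left(s \right)} = -2 + \left(s + s\right) = -2 + 2 s$)
$F{\left(A \right)} = -5 + A$ ($F{\left(A \right)} = A - 5 = -5 + A$)
$\left(-151 + \left(26 - 56\right)\right) F{\left(I{\left(-5 \right)} \right)} = \left(-151 + \left(26 - 56\right)\right) \left(-5 + \left(-2 + 2 \left(-5\right)\right)\right) = \left(-151 + \left(26 - 56\right)\right) \left(-5 - 12\right) = \left(-151 - 30\right) \left(-5 - 12\right) = \left(-181\right) \left(-17\right) = 3077$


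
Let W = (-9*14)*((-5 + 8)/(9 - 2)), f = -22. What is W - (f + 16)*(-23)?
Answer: -192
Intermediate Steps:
W = -54 (W = -378/7 = -126*3/7 = -54)
W - (f + 16)*(-23) = -54 - (-22 + 16)*(-23) = -54 - (-6)*(-23) = -54 - 1*138 = -54 - 138 = -192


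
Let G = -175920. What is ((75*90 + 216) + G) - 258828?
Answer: -427782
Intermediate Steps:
((75*90 + 216) + G) - 258828 = ((75*90 + 216) - 175920) - 258828 = ((6750 + 216) - 175920) - 258828 = (6966 - 175920) - 258828 = -168954 - 258828 = -427782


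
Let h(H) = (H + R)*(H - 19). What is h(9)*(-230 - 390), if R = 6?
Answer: 93000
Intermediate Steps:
h(H) = (-19 + H)*(6 + H) (h(H) = (H + 6)*(H - 19) = (6 + H)*(-19 + H) = (-19 + H)*(6 + H))
h(9)*(-230 - 390) = (-114 + 9² - 13*9)*(-230 - 390) = (-114 + 81 - 117)*(-620) = -150*(-620) = 93000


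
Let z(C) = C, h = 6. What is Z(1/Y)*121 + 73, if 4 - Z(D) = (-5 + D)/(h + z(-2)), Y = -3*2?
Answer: 17119/24 ≈ 713.29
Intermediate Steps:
Y = -6
Z(D) = 21/4 - D/4 (Z(D) = 4 - (-5 + D)/(6 - 2) = 4 - (-5 + D)/4 = 4 - (-5/4 + D/4) = 4 + (5/4 - D/4) = 21/4 - D/4)
Z(1/Y)*121 + 73 = (21/4 - ¼/(-6))*121 + 73 = (21/4 - ¼*(-⅙))*121 + 73 = (21/4 + 1/24)*121 + 73 = (127/24)*121 + 73 = 15367/24 + 73 = 17119/24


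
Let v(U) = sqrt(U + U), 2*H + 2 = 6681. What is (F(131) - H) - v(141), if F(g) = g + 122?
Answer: -6173/2 - sqrt(282) ≈ -3103.3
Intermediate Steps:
H = 6679/2 (H = -1 + (1/2)*6681 = -1 + 6681/2 = 6679/2 ≈ 3339.5)
v(U) = sqrt(2)*sqrt(U) (v(U) = sqrt(2*U) = sqrt(2)*sqrt(U))
F(g) = 122 + g
(F(131) - H) - v(141) = ((122 + 131) - 1*6679/2) - sqrt(2)*sqrt(141) = (253 - 6679/2) - sqrt(282) = -6173/2 - sqrt(282)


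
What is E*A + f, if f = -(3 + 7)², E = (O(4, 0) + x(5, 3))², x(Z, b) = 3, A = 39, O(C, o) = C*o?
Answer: 251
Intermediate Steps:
E = 9 (E = (4*0 + 3)² = (0 + 3)² = 3² = 9)
f = -100 (f = -1*10² = -1*100 = -100)
E*A + f = 9*39 - 100 = 351 - 100 = 251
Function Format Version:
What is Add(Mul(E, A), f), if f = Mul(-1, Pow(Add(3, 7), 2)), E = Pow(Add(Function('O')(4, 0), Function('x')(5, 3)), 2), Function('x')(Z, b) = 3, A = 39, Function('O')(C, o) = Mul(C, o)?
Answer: 251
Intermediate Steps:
E = 9 (E = Pow(Add(Mul(4, 0), 3), 2) = Pow(Add(0, 3), 2) = Pow(3, 2) = 9)
f = -100 (f = Mul(-1, Pow(10, 2)) = Mul(-1, 100) = -100)
Add(Mul(E, A), f) = Add(Mul(9, 39), -100) = Add(351, -100) = 251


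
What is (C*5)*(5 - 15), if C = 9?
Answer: -450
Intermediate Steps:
(C*5)*(5 - 15) = (9*5)*(5 - 15) = 45*(-10) = -450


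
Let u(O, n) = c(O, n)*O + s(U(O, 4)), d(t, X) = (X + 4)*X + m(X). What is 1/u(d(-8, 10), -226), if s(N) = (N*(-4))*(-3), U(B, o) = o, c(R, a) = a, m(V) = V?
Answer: -1/33852 ≈ -2.9540e-5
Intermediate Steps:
s(N) = 12*N (s(N) = -4*N*(-3) = 12*N)
d(t, X) = X + X*(4 + X) (d(t, X) = (X + 4)*X + X = (4 + X)*X + X = X*(4 + X) + X = X + X*(4 + X))
u(O, n) = 48 + O*n (u(O, n) = n*O + 12*4 = O*n + 48 = 48 + O*n)
1/u(d(-8, 10), -226) = 1/(48 + (10*(5 + 10))*(-226)) = 1/(48 + (10*15)*(-226)) = 1/(48 + 150*(-226)) = 1/(48 - 33900) = 1/(-33852) = -1/33852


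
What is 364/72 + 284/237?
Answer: 8893/1422 ≈ 6.2539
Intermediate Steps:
364/72 + 284/237 = 364*(1/72) + 284*(1/237) = 91/18 + 284/237 = 8893/1422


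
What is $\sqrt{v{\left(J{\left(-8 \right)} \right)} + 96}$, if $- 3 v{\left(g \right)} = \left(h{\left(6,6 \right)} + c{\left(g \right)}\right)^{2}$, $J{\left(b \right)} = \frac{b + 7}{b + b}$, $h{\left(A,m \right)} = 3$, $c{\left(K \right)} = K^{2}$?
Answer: $\frac{17 \sqrt{189789}}{768} \approx 9.6432$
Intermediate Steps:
$J{\left(b \right)} = \frac{7 + b}{2 b}$
$v{\left(g \right)} = - \frac{\left(3 + g^{2}\right)^{2}}{3}$
$\sqrt{v{\left(J{\left(-8 \right)} \right)} + 96} = \sqrt{- \frac{\left(3 + \left(\frac{7 - 8}{2 \left(-8\right)}\right)^{2}\right)^{2}}{3} + 96} = \sqrt{- \frac{\left(3 + \left(\frac{1}{2} \left(- \frac{1}{8}\right) \left(-1\right)\right)^{2}\right)^{2}}{3} + 96} = \sqrt{- \frac{\left(3 + \left(\frac{1}{16}\right)^{2}\right)^{2}}{3} + 96} = \sqrt{- \frac{\left(3 + \frac{1}{256}\right)^{2}}{3} + 96} = \sqrt{- \frac{\left(\frac{769}{256}\right)^{2}}{3} + 96} = \sqrt{\left(- \frac{1}{3}\right) \frac{591361}{65536} + 96} = \sqrt{- \frac{591361}{196608} + 96} = \sqrt{\frac{18283007}{196608}} = \frac{17 \sqrt{189789}}{768}$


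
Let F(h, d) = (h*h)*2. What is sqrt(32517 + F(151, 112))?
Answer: sqrt(78119) ≈ 279.50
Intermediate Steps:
F(h, d) = 2*h**2 (F(h, d) = h**2*2 = 2*h**2)
sqrt(32517 + F(151, 112)) = sqrt(32517 + 2*151**2) = sqrt(32517 + 2*22801) = sqrt(32517 + 45602) = sqrt(78119)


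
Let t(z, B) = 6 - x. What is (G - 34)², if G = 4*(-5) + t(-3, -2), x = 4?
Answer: 2704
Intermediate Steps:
t(z, B) = 2 (t(z, B) = 6 - 1*4 = 6 - 4 = 2)
G = -18 (G = 4*(-5) + 2 = -20 + 2 = -18)
(G - 34)² = (-18 - 34)² = (-52)² = 2704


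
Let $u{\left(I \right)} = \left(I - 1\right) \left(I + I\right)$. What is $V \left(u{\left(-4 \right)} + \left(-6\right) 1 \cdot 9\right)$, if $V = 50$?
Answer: $-700$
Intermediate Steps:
$u{\left(I \right)} = 2 I \left(-1 + I\right)$ ($u{\left(I \right)} = \left(-1 + I\right) 2 I = 2 I \left(-1 + I\right)$)
$V \left(u{\left(-4 \right)} + \left(-6\right) 1 \cdot 9\right) = 50 \left(2 \left(-4\right) \left(-1 - 4\right) + \left(-6\right) 1 \cdot 9\right) = 50 \left(2 \left(-4\right) \left(-5\right) - 54\right) = 50 \left(40 - 54\right) = 50 \left(-14\right) = -700$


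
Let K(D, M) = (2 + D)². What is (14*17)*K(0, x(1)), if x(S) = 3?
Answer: 952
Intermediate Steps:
(14*17)*K(0, x(1)) = (14*17)*(2 + 0)² = 238*2² = 238*4 = 952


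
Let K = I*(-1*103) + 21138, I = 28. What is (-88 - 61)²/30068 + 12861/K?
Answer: 395980801/274430636 ≈ 1.4429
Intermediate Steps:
K = 18254 (K = 28*(-1*103) + 21138 = 28*(-103) + 21138 = -2884 + 21138 = 18254)
(-88 - 61)²/30068 + 12861/K = (-88 - 61)²/30068 + 12861/18254 = (-149)²*(1/30068) + 12861*(1/18254) = 22201*(1/30068) + 12861/18254 = 22201/30068 + 12861/18254 = 395980801/274430636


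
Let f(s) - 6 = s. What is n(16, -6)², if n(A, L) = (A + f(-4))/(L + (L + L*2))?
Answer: 9/16 ≈ 0.56250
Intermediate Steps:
f(s) = 6 + s
n(A, L) = (2 + A)/(4*L) (n(A, L) = (A + (6 - 4))/(L + (L + L*2)) = (A + 2)/(L + (L + 2*L)) = (2 + A)/(L + 3*L) = (2 + A)/((4*L)) = (2 + A)*(1/(4*L)) = (2 + A)/(4*L))
n(16, -6)² = ((¼)*(2 + 16)/(-6))² = ((¼)*(-⅙)*18)² = (-¾)² = 9/16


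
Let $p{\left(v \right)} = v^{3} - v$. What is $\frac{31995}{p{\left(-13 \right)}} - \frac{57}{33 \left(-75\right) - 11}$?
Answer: $- \frac{13235847}{904904} \approx -14.627$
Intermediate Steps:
$\frac{31995}{p{\left(-13 \right)}} - \frac{57}{33 \left(-75\right) - 11} = \frac{31995}{\left(-13\right)^{3} - -13} - \frac{57}{33 \left(-75\right) - 11} = \frac{31995}{-2197 + 13} - \frac{57}{-2475 - 11} = \frac{31995}{-2184} - \frac{57}{-2486} = 31995 \left(- \frac{1}{2184}\right) - - \frac{57}{2486} = - \frac{10665}{728} + \frac{57}{2486} = - \frac{13235847}{904904}$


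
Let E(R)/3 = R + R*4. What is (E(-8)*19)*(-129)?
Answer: 294120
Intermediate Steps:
E(R) = 15*R (E(R) = 3*(R + R*4) = 3*(R + 4*R) = 3*(5*R) = 15*R)
(E(-8)*19)*(-129) = ((15*(-8))*19)*(-129) = -120*19*(-129) = -2280*(-129) = 294120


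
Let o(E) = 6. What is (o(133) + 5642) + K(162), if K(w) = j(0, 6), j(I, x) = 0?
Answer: 5648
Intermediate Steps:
K(w) = 0
(o(133) + 5642) + K(162) = (6 + 5642) + 0 = 5648 + 0 = 5648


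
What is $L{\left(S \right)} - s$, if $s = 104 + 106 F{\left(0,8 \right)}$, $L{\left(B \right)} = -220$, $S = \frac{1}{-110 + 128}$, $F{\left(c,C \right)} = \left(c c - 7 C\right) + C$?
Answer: $4764$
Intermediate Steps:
$F{\left(c,C \right)} = c^{2} - 6 C$ ($F{\left(c,C \right)} = \left(c^{2} - 7 C\right) + C = c^{2} - 6 C$)
$S = \frac{1}{18} \approx 0.055556$
$s = -4984$ ($s = 104 + 106 \left(0^{2} - 48\right) = 104 + 106 \left(0 - 48\right) = 104 + 106 \left(-48\right) = 104 - 5088 = -4984$)
$L{\left(S \right)} - s = -220 - -4984 = -220 + 4984 = 4764$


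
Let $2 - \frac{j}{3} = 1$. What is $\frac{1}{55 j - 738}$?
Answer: $- \frac{1}{573} \approx -0.0017452$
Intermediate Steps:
$j = 3$ ($j = 6 - 3 = 3$)
$\frac{1}{55 j - 738} = \frac{1}{55 \cdot 3 - 738} = \frac{1}{165 - 738} = \frac{1}{-573} = - \frac{1}{573}$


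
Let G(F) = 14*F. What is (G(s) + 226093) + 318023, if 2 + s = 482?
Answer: 550836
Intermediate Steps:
s = 480 (s = -2 + 482 = 480)
(G(s) + 226093) + 318023 = (14*480 + 226093) + 318023 = (6720 + 226093) + 318023 = 232813 + 318023 = 550836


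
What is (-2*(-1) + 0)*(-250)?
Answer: -500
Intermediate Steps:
(-2*(-1) + 0)*(-250) = (2 + 0)*(-250) = 2*(-250) = -500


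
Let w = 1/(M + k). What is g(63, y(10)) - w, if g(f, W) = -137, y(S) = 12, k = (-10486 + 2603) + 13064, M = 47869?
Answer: -7267851/53050 ≈ -137.00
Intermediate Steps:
k = 5181 (k = -7883 + 13064 = 5181)
w = 1/53050 (w = 1/(47869 + 5181) = 1/53050 ≈ 1.8850e-5)
g(63, y(10)) - w = -137 - 1*1/53050 = -137 - 1/53050 = -7267851/53050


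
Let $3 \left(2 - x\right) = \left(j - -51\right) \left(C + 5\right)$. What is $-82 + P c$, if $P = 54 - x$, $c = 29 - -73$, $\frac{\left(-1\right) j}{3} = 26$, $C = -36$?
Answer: $33680$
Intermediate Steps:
$j = -78$ ($j = \left(-3\right) 26 = -78$)
$c = 102$ ($c = 29 + 73 = 102$)
$x = -277$ ($x = 2 - \frac{\left(-78 - -51\right) \left(-36 + 5\right)}{3} = 2 - \frac{\left(-78 + 51\right) \left(-31\right)}{3} = 2 - \frac{\left(-27\right) \left(-31\right)}{3} = 2 - 279 = -277$)
$P = 331$ ($P = 54 - -277 = 54 + 277 = 331$)
$-82 + P c = -82 + 331 \cdot 102 = -82 + 33762 = 33680$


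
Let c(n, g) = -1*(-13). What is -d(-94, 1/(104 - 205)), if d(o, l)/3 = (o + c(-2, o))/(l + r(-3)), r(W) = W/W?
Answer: 24543/100 ≈ 245.43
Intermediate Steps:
r(W) = 1
c(n, g) = 13
d(o, l) = 3*(13 + o)/(1 + l) (d(o, l) = 3*((o + 13)/(l + 1)) = 3*((13 + o)/(1 + l)) = 3*(13 + o)/(1 + l))
-d(-94, 1/(104 - 205)) = -3*(13 - 94)/(1 + 1/(104 - 205)) = -3*(-81)/(1 + 1/(-101)) = -3*(-81)/(1 - 1/101) = -3*(-81)/100/101 = -3*101*(-81)/100 = -1*(-24543/100) = 24543/100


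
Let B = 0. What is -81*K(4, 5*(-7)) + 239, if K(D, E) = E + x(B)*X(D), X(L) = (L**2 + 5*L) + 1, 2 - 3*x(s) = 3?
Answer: 4073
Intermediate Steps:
x(s) = -1/3 (x(s) = 2/3 - 1/3*3 = 2/3 - 1 = -1/3)
X(L) = 1 + L**2 + 5*L
K(D, E) = -1/3 + E - 5*D/3 - D**2/3 (K(D, E) = E - (1 + D**2 + 5*D)/3 = E + (-1/3 - 5*D/3 - D**2/3) = -1/3 + E - 5*D/3 - D**2/3)
-81*K(4, 5*(-7)) + 239 = -81*(-1/3 + 5*(-7) - 5/3*4 - 1/3*4**2) + 239 = -81*(-1/3 - 35 - 20/3 - 1/3*16) + 239 = -81*(-1/3 - 35 - 20/3 - 16/3) + 239 = -81*(-142/3) + 239 = 3834 + 239 = 4073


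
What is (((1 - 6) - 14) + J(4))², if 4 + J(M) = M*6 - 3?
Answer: 4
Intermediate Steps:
J(M) = -7 + 6*M (J(M) = -4 + (M*6 - 3) = -4 + (6*M - 3) = -4 + (-3 + 6*M) = -7 + 6*M)
(((1 - 6) - 14) + J(4))² = (((1 - 6) - 14) + (-7 + 6*4))² = ((-5 - 14) + (-7 + 24))² = (-19 + 17)² = (-2)² = 4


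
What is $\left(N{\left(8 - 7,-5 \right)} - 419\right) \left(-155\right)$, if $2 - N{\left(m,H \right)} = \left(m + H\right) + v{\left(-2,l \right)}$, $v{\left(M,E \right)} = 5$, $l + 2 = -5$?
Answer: $64790$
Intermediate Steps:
$l = -7$ ($l = -2 - 5 = -7$)
$N{\left(m,H \right)} = -3 - H - m$ ($N{\left(m,H \right)} = 2 - \left(\left(m + H\right) + 5\right) = 2 - \left(\left(H + m\right) + 5\right) = 2 - \left(5 + H + m\right) = -3 - H - m$)
$\left(N{\left(8 - 7,-5 \right)} - 419\right) \left(-155\right) = \left(\left(-3 - -5 - \left(8 - 7\right)\right) - 419\right) \left(-155\right) = \left(\left(-3 + 5 - \left(8 - 7\right)\right) - 419\right) \left(-155\right) = \left(\left(-3 + 5 - 1\right) - 419\right) \left(-155\right) = \left(1 - 419\right) \left(-155\right) = \left(-418\right) \left(-155\right) = 64790$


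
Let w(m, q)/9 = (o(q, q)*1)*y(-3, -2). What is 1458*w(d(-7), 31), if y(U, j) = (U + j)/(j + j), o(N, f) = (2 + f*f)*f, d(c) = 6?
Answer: 979327665/2 ≈ 4.8966e+8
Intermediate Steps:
o(N, f) = f*(2 + f²) (o(N, f) = (2 + f²)*f = f*(2 + f²))
y(U, j) = (U + j)/(2*j) (y(U, j) = (U + j)/((2*j)) = (U + j)*(1/(2*j)) = (U + j)/(2*j))
w(m, q) = 45*q*(2 + q²)/4 (w(m, q) = 9*(((q*(2 + q²))*1)*((½)*(-3 - 2)/(-2))) = 9*((q*(2 + q²))*((½)*(-½)*(-5))) = 9*((q*(2 + q²))*(5/4)) = 9*(5*q*(2 + q²)/4) = 45*q*(2 + q²)/4)
1458*w(d(-7), 31) = 1458*((45/4)*31*(2 + 31²)) = 1458*((45/4)*31*(2 + 961)) = 1458*((45/4)*31*963) = 1458*(1343385/4) = 979327665/2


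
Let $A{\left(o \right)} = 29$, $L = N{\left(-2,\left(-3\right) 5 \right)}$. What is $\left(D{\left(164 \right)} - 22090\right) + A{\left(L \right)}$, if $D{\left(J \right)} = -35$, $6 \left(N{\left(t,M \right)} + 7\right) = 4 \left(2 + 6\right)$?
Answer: $-22096$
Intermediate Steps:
$N{\left(t,M \right)} = - \frac{5}{3}$ ($N{\left(t,M \right)} = -7 + \frac{4 \left(2 + 6\right)}{6} = -7 + \frac{4 \cdot 8}{6} = -7 + \frac{1}{6} \cdot 32 = -7 + \frac{16}{3} = - \frac{5}{3}$)
$L = - \frac{5}{3} \approx -1.6667$
$\left(D{\left(164 \right)} - 22090\right) + A{\left(L \right)} = \left(-35 - 22090\right) + 29 = -22125 + 29 = -22096$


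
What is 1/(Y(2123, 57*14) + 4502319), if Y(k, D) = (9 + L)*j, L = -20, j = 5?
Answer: 1/4502264 ≈ 2.2211e-7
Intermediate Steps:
Y(k, D) = -55 (Y(k, D) = (9 - 20)*5 = -11*5 = -55)
1/(Y(2123, 57*14) + 4502319) = 1/(-55 + 4502319) = 1/4502264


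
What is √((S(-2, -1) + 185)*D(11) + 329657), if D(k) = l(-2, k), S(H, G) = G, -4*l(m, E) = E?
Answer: √329151 ≈ 573.72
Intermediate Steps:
l(m, E) = -E/4
D(k) = -k/4
√((S(-2, -1) + 185)*D(11) + 329657) = √((-1 + 185)*(-¼*11) + 329657) = √(184*(-11/4) + 329657) = √(-506 + 329657) = √329151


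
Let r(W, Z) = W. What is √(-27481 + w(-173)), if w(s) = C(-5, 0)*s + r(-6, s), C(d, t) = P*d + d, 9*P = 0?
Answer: 3*I*√2958 ≈ 163.16*I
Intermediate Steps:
P = 0 (P = (⅑)*0 = 0)
C(d, t) = d (C(d, t) = 0*d + d = 0 + d = d)
w(s) = -6 - 5*s (w(s) = -5*s - 6 = -6 - 5*s)
√(-27481 + w(-173)) = √(-27481 + (-6 - 5*(-173))) = √(-27481 + (-6 + 865)) = √(-27481 + 859) = √(-26622) = 3*I*√2958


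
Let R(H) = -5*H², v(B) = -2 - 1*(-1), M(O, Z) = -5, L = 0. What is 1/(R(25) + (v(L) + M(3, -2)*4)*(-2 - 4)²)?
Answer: -1/3881 ≈ -0.00025767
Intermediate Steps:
v(B) = -1 (v(B) = -2 + 1 = -1)
1/(R(25) + (v(L) + M(3, -2)*4)*(-2 - 4)²) = 1/(-5*25² + (-1 - 5*4)*(-2 - 4)²) = 1/(-5*625 + (-1 - 20)*(-6)²) = 1/(-3125 - 21*36) = 1/(-3125 - 756) = 1/(-3881) = -1/3881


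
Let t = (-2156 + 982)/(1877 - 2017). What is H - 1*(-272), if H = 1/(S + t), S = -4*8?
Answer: 449546/1653 ≈ 271.96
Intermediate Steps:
S = -32
t = 587/70 (t = -1174/(-140) = -1174*(-1/140) = 587/70 ≈ 8.3857)
H = -70/1653 (H = 1/(-32 + 587/70) = 1/(-1653/70) = -70/1653 ≈ -0.042347)
H - 1*(-272) = -70/1653 - 1*(-272) = -70/1653 + 272 = 449546/1653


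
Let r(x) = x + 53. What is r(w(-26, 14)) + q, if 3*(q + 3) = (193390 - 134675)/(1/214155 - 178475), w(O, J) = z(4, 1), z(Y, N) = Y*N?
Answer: 2059759565421/38221313624 ≈ 53.890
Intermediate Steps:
z(Y, N) = N*Y
w(O, J) = 4 (w(O, J) = 1*4 = 4)
r(x) = 53 + x
q = -118855311147/38221313624 (q = -3 + ((193390 - 134675)/(1/214155 - 178475))/3 = -3 + (58715/(1/214155 - 178475))/3 = -3 + (58715/(-38221313624/214155))/3 = -3 + (58715*(-214155/38221313624))/3 = -3 + (⅓)*(-12574110825/38221313624) = -3 - 4191370275/38221313624 = -118855311147/38221313624 ≈ -3.1097)
r(w(-26, 14)) + q = (53 + 4) - 118855311147/38221313624 = 57 - 118855311147/38221313624 = 2059759565421/38221313624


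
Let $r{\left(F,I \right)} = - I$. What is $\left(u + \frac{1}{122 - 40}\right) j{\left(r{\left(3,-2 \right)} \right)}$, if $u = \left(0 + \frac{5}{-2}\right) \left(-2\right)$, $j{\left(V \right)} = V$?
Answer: $\frac{411}{41} \approx 10.024$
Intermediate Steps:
$u = 5$ ($u = \left(0 + 5 \left(- \frac{1}{2}\right)\right) \left(-2\right) = \left(0 - \frac{5}{2}\right) \left(-2\right) = \left(- \frac{5}{2}\right) \left(-2\right) = 5$)
$\left(u + \frac{1}{122 - 40}\right) j{\left(r{\left(3,-2 \right)} \right)} = \left(5 + \frac{1}{122 - 40}\right) \left(\left(-1\right) \left(-2\right)\right) = \left(5 + \frac{1}{82}\right) 2 = \frac{411}{82} \cdot 2 = \frac{411}{41}$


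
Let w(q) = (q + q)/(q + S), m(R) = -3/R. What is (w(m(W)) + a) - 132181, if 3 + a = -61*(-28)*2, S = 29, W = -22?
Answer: -82540282/641 ≈ -1.2877e+5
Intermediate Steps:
w(q) = 2*q/(29 + q) (w(q) = (q + q)/(q + 29) = (2*q)/(29 + q) = 2*q/(29 + q))
a = 3413 (a = -3 - 61*(-28)*2 = -3 + 1708*2 = -3 + 3416 = 3413)
(w(m(W)) + a) - 132181 = (2*(-3/(-22))/(29 - 3/(-22)) + 3413) - 132181 = (2*(-3*(-1/22))/(29 - 3*(-1/22)) + 3413) - 132181 = (2*(3/22)/(29 + 3/22) + 3413) - 132181 = (2*(3/22)/(641/22) + 3413) - 132181 = (2*(3/22)*(22/641) + 3413) - 132181 = (6/641 + 3413) - 132181 = 2187739/641 - 132181 = -82540282/641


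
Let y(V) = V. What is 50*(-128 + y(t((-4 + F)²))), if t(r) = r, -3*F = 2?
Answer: -47800/9 ≈ -5311.1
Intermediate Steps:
F = -⅔ (F = -⅓*2 = -⅔ ≈ -0.66667)
50*(-128 + y(t((-4 + F)²))) = 50*(-128 + (-4 - ⅔)²) = 50*(-128 + (-14/3)²) = 50*(-128 + 196/9) = 50*(-956/9) = -47800/9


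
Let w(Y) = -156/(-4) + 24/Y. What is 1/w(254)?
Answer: 127/4965 ≈ 0.025579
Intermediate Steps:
w(Y) = 39 + 24/Y (w(Y) = -156*(-1/4) + 24/Y = 39 + 24/Y)
1/w(254) = 1/(39 + 24/254) = 1/(39 + 24*(1/254)) = 1/(39 + 12/127) = 1/(4965/127) = 127/4965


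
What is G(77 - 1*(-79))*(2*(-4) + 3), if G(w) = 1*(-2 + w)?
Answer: -770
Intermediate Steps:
G(w) = -2 + w
G(77 - 1*(-79))*(2*(-4) + 3) = (-2 + (77 - 1*(-79)))*(2*(-4) + 3) = (-2 + (77 + 79))*(-8 + 3) = (-2 + 156)*(-5) = 154*(-5) = -770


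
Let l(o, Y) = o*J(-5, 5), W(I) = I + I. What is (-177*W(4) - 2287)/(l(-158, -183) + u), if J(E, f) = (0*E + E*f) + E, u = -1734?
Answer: -3703/3006 ≈ -1.2319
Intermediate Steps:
W(I) = 2*I
J(E, f) = E + E*f (J(E, f) = (0 + E*f) + E = E*f + E = E + E*f)
l(o, Y) = -30*o (l(o, Y) = o*(-5*(1 + 5)) = o*(-5*6) = o*(-30) = -30*o)
(-177*W(4) - 2287)/(l(-158, -183) + u) = (-354*4 - 2287)/(-30*(-158) - 1734) = (-177*8 - 2287)/(4740 - 1734) = (-1416 - 2287)/3006 = -3703*1/3006 = -3703/3006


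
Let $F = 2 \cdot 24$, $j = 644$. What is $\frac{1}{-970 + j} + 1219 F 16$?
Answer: $\frac{305198591}{326} \approx 9.3619 \cdot 10^{5}$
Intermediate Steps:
$F = 48$
$\frac{1}{-970 + j} + 1219 F 16 = \frac{1}{-970 + 644} + 1219 \cdot 48 \cdot 16 = \frac{1}{-326} + 1219 \cdot 768 = - \frac{1}{326} + 936192 = \frac{305198591}{326}$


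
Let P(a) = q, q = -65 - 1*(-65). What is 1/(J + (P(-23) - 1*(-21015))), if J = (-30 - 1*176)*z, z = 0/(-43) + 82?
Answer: 1/4123 ≈ 0.00024254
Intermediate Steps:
q = 0 (q = -65 + 65 = 0)
P(a) = 0
z = 82 (z = 0*(-1/43) + 82 = 0 + 82 = 82)
J = -16892 (J = (-30 - 1*176)*82 = (-30 - 176)*82 = -206*82 = -16892)
1/(J + (P(-23) - 1*(-21015))) = 1/(-16892 + (0 - 1*(-21015))) = 1/(-16892 + (0 + 21015)) = 1/(-16892 + 21015) = 1/4123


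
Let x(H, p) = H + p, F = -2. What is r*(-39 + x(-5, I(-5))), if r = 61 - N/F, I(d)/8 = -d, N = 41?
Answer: -326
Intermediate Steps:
I(d) = -8*d (I(d) = 8*(-d) = -8*d)
r = 163/2 (r = 61 - 41/(-2) = 61 - 41*(-1)/2 = 61 - 1*(-41/2) = 61 + 41/2 = 163/2 ≈ 81.500)
r*(-39 + x(-5, I(-5))) = 163*(-39 + (-5 - 8*(-5)))/2 = 163*(-39 + (-5 + 40))/2 = 163*(-39 + 35)/2 = (163/2)*(-4) = -326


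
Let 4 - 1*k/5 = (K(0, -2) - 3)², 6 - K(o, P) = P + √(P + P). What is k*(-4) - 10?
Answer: 330 - 400*I ≈ 330.0 - 400.0*I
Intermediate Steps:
K(o, P) = 6 - P - √2*√P (K(o, P) = 6 - (P + √(P + P)) = 6 - (P + √(2*P)) = 6 - (P + √2*√P) = 6 + (-P - √2*√P) = 6 - P - √2*√P)
k = 20 - 5*(5 - 2*I)² (k = 20 - 5*((6 - 1*(-2) - √2*√(-2)) - 3)² = 20 - 5*((6 + 2 - √2*I*√2) - 3)² = 20 - 5*((6 + 2 - 2*I) - 3)² = 20 - 5*((8 - 2*I) - 3)² = 20 - 5*(5 - 2*I)² ≈ -85.0 + 100.0*I)
k*(-4) - 10 = (-85 + 100*I)*(-4) - 10 = (340 - 400*I) - 10 = 330 - 400*I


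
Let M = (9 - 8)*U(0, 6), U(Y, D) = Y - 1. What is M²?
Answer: 1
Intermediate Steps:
U(Y, D) = -1 + Y
M = -1 (M = (9 - 8)*(-1 + 0) = 1*(-1) = -1)
M² = (-1)² = 1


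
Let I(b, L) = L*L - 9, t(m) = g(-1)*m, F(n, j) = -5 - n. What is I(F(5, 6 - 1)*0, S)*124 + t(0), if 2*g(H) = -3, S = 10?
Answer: 11284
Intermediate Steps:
g(H) = -3/2 (g(H) = (1/2)*(-3) = -3/2)
t(m) = -3*m/2
I(b, L) = -9 + L**2 (I(b, L) = L**2 - 9 = -9 + L**2)
I(F(5, 6 - 1)*0, S)*124 + t(0) = (-9 + 10**2)*124 - 3/2*0 = (-9 + 100)*124 + 0 = 91*124 + 0 = 11284 + 0 = 11284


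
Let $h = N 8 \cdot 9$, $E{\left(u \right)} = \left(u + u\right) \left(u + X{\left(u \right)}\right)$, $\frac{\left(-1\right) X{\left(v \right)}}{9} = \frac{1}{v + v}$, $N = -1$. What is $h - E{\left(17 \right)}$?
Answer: $-641$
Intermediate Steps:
$X{\left(v \right)} = - \frac{9}{2 v}$ ($X{\left(v \right)} = - \frac{9}{v + v} = - \frac{9}{2 v}$)
$E{\left(u \right)} = 2 u \left(u - \frac{9}{2 u}\right)$ ($E{\left(u \right)} = \left(u + u\right) \left(u - \frac{9}{2 u}\right) = 2 u \left(u - \frac{9}{2 u}\right)$)
$h = -72$ ($h = \left(-1\right) 8 \cdot 9 = \left(-8\right) 9 = -72$)
$h - E{\left(17 \right)} = -72 - \left(-9 + 2 \cdot 17^{2}\right) = -72 - \left(-9 + 2 \cdot 289\right) = -72 - \left(-9 + 578\right) = -72 - 569 = -641$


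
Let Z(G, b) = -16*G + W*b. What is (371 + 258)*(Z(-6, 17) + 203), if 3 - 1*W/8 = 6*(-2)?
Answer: 1471231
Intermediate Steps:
W = 120 (W = 24 - 48*(-2) = 24 - 8*(-12) = 24 + 96 = 120)
Z(G, b) = -16*G + 120*b
(371 + 258)*(Z(-6, 17) + 203) = (371 + 258)*((-16*(-6) + 120*17) + 203) = 629*((96 + 2040) + 203) = 629*(2136 + 203) = 629*2339 = 1471231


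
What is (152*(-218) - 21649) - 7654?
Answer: -62439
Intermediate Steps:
(152*(-218) - 21649) - 7654 = (-33136 - 21649) - 7654 = -54785 - 7654 = -62439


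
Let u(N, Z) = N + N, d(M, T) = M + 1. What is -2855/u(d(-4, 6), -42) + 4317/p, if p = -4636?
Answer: 6604939/13908 ≈ 474.90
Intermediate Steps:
d(M, T) = 1 + M
u(N, Z) = 2*N
-2855/u(d(-4, 6), -42) + 4317/p = -2855*1/(2*(1 - 4)) + 4317/(-4636) = -2855/(2*(-3)) + 4317*(-1/4636) = -2855/(-6) - 4317/4636 = -2855*(-⅙) - 4317/4636 = 2855/6 - 4317/4636 = 6604939/13908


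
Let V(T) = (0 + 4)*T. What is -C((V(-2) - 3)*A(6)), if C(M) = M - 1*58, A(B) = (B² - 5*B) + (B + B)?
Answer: 256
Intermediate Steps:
A(B) = B² - 3*B (A(B) = (B² - 5*B) + 2*B = B² - 3*B)
V(T) = 4*T
C(M) = -58 + M (C(M) = M - 58 = -58 + M)
-C((V(-2) - 3)*A(6)) = -(-58 + (4*(-2) - 3)*(6*(-3 + 6))) = -(-58 + (-8 - 3)*(6*3)) = -(-58 - 11*18) = -(-58 - 198) = -1*(-256) = 256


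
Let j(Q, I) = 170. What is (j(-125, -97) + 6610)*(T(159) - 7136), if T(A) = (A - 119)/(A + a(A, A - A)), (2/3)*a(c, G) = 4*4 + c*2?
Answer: -532198360/11 ≈ -4.8382e+7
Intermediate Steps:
a(c, G) = 24 + 3*c (a(c, G) = 3*(4*4 + c*2)/2 = 3*(16 + 2*c)/2 = 24 + 3*c)
T(A) = (-119 + A)/(24 + 4*A) (T(A) = (A - 119)/(A + (24 + 3*A)) = (-119 + A)/(24 + 4*A))
(j(-125, -97) + 6610)*(T(159) - 7136) = (170 + 6610)*((-119 + 159)/(4*(6 + 159)) - 7136) = 6780*((¼)*40/165 - 7136) = 6780*((¼)*(1/165)*40 - 7136) = 6780*(2/33 - 7136) = 6780*(-235486/33) = -532198360/11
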